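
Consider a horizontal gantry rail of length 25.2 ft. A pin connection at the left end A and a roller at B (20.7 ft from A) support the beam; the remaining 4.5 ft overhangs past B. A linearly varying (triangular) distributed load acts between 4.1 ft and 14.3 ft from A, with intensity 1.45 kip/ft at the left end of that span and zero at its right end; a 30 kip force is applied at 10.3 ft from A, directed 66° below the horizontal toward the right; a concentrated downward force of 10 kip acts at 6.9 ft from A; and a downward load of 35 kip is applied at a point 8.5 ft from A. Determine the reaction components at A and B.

Resultant of the triangular load: ½ × 1.45 × 10.2 = 7.395 kip, acting at 7.5 ft from A (one-third of the span from the peak).
Moments about A: B_y·20.7 − (½·1.45·10.2)·7.5 − 30·sin66°·10.3 − 10·6.9 − 35·8.5 = 0 → B_y = 704.248/20.7 = 34.0216 ≈ 34.02 kip.
ΣF_y = 0: A_y + 34.0216 − ½·1.45·10.2 − 30·sin66° − 10 − 35 = 0 → A_y = 45.78 kip.
ΣF_x = 0: A_x + 30·cos66° = 0 → A_x = -12.20 kip.

A_x = -12.20 kip, A_y = 45.78 kip, B_y = 34.02 kip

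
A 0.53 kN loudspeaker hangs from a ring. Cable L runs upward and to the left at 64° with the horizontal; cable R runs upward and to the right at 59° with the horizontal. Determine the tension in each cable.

T_L = 0.3255 kN, T_R = 0.2770 kN

ΣF_x = 0: −T_L·cos64° + T_R·cos59° = 0 → T_R = 0.851143·T_L.
ΣF_y = 0: T_L·sin64° + T_R·sin59° = 0.53.
Substitute: T_L·(0.898794 + 0.851143·0.857167) = 0.53 → T_L = 0.32548 ≈ 0.3255 kN.
Then T_R = 0.851143 × 0.32548 = 0.2770 kN.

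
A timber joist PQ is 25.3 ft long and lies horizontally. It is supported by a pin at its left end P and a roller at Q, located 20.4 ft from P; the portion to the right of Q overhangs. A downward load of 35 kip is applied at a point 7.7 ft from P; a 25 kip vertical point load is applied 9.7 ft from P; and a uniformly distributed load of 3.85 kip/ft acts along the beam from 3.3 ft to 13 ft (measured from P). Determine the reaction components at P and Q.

Resultant of the distributed load: 3.85 × 9.7 = 37.345 kip at 8.15 ft from P.
Moments about P: Q_y·20.4 − 35·7.7 − 25·9.7 − (3.85·9.7)·8.15 = 0 → Q_y = 816.36175/20.4 = 40.0177 ≈ 40.02 kip.
ΣF_y = 0: P_y + 40.0177 − 35 − 25 − 3.85·9.7 = 0 → P_y = 57.33 kip.
ΣF_x = 0: no horizontal applied forces, so P_x = 0.

P_x = 0, P_y = 57.33 kip, Q_y = 40.02 kip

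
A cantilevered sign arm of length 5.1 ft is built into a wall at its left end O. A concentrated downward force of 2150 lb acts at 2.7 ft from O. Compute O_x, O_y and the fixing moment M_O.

ΣF_x = 0: O_x = 0.
ΣF_y = 0: O_y − 2150 = 0 → O_y = 2150 lb.
ΣM about O: M_O − 2150·2.7 = 0 → M_O = 5805 lb·ft.

O_x = 0, O_y = 2150 lb, M_O = 5805 lb·ft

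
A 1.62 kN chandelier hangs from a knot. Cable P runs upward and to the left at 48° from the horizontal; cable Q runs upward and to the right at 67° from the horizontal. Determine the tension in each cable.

ΣF_x = 0: −T_P·cos48° + T_Q·cos67° = 0 → T_Q = 1.71251·T_P.
ΣF_y = 0: T_P·sin48° + T_Q·sin67° = 1.62.
Substitute: T_P·(0.743145 + 1.71251·0.920505) = 1.62 → T_P = 0.698421 ≈ 0.6984 kN.
Then T_Q = 1.71251 × 0.698421 = 1.196 kN.

T_P = 0.6984 kN, T_Q = 1.196 kN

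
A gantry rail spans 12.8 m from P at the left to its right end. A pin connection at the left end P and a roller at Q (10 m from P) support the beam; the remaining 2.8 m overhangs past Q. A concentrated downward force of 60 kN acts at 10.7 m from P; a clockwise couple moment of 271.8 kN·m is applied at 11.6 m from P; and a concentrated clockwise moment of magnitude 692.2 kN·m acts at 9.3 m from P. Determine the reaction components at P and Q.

P_x = 0, P_y = -100.6 kN, Q_y = 160.6 kN

ΣM about P: Q_y·10 − 60·10.7 − 271.8 − 692.2 = 0 → Q_y = 1606/10 = 160.6 kN.
ΣF_y = 0: P_y + 160.6 − 60 = 0 → P_y = -100.6 kN.
ΣF_x = 0: no horizontal applied forces, so P_x = 0.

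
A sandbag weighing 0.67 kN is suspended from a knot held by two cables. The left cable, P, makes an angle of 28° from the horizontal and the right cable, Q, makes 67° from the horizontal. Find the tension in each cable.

ΣF_x = 0: −T_P·cos28° + T_Q·cos67° = 0 → T_Q = 2.25973·T_P.
ΣF_y = 0: T_P·sin28° + T_Q·sin67° = 0.67.
Substitute: T_P·(0.469472 + 2.25973·0.920505) = 0.67 → T_P = 0.26279 ≈ 0.2628 kN.
Then T_Q = 2.25973 × 0.26279 = 0.5938 kN.

T_P = 0.2628 kN, T_Q = 0.5938 kN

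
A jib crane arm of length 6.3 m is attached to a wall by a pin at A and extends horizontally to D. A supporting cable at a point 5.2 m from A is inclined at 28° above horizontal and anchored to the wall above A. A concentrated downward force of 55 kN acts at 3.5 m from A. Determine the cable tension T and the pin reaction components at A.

T = 78.85 kN, A_x = 69.62 kN, A_y = 17.98 kN

ΣM about A: T·sin28°·5.2 − 55·3.5 = 0 → T = 192.5/(5.2·0.469472) = 78.8529 ≈ 78.85 kN.
ΣF_x = 0: A_x − T·cos28° = 0 → A_x = 78.8529 × 0.882948 = 69.62 kN.
ΣF_y = 0: A_y + T·sin28° − 55 = 0 → A_y = 55 − 78.8529 × 0.469472 = 17.98 kN.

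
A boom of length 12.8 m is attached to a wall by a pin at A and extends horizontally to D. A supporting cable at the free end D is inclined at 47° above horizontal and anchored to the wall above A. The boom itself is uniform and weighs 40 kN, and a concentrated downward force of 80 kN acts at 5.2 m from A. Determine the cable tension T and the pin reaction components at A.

ΣM about A: T·sin47°·12.8 − 40·6.4 − 80·5.2 = 0 → T = 672/(12.8·0.731354) = 71.7847 ≈ 71.78 kN.
ΣF_x = 0: A_x − T·cos47° = 0 → A_x = 71.7847 × 0.681998 = 48.96 kN.
ΣF_y = 0: A_y + T·sin47° − 40 − 80 = 0 → A_y = 120 − 71.7847 × 0.731354 = 67.50 kN.

T = 71.78 kN, A_x = 48.96 kN, A_y = 67.50 kN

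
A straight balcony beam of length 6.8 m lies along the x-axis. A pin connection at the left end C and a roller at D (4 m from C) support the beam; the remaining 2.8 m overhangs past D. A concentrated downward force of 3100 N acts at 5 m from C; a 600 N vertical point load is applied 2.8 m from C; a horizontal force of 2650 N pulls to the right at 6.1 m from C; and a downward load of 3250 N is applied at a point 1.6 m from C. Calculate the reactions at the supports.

C_x = -2650 N, C_y = 1355 N, D_y = 5595 N

Moments about C: D_y·4 − 3100·5 − 600·2.8 − 3250·1.6 = 0 → D_y = 22380/4 = 5595 N.
ΣF_y = 0: C_y + 5595 − 3100 − 600 − 3250 = 0 → C_y = 1355 N.
ΣF_x = 0: C_x + 2650 = 0 → C_x = -2650 N.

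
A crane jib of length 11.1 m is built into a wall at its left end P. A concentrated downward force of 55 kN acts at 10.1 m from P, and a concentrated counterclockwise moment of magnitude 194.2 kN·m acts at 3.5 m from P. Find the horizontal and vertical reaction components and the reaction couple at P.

ΣF_x = 0: P_x = 0.
ΣF_y = 0: P_y − 55 = 0 → P_y = 55.00 kN.
ΣM about P: M_P − 55·10.1 + 194.2 = 0 → M_P = 361.3 kN·m.

P_x = 0, P_y = 55.00 kN, M_P = 361.3 kN·m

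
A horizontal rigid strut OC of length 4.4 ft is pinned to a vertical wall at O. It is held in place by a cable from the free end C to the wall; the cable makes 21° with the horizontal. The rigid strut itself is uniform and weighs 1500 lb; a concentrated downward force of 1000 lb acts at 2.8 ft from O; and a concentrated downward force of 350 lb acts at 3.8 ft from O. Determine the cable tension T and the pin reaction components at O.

ΣM about O: T·sin21°·4.4 − 1500·2.2 − 1000·2.8 − 350·3.8 = 0 → T = 7430/(4.4·0.358368) = 4712.02 ≈ 4712 lb.
ΣF_x = 0: O_x − T·cos21° = 0 → O_x = 4712.02 × 0.93358 = 4399 lb.
ΣF_y = 0: O_y + T·sin21° − 1500 − 1000 − 350 = 0 → O_y = 2850 − 4712.02 × 0.358368 = 1161 lb.

T = 4712 lb, O_x = 4399 lb, O_y = 1161 lb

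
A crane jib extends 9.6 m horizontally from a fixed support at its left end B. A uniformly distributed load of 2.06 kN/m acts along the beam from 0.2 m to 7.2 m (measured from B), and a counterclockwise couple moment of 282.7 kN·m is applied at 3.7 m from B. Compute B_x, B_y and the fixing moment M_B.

B_x = 0, B_y = 14.42 kN, M_B = -229.3 kN·m

Resultant of the distributed load: 2.06 × 7 = 14.42 kN at 3.7 m from B.
ΣF_x = 0: B_x = 0.
ΣF_y = 0: B_y − 2.06·7 = 0 → B_y = 14.42 kN.
ΣM about B: M_B − (2.06·7)·3.7 + 282.7 = 0 → M_B = -229.3 kN·m.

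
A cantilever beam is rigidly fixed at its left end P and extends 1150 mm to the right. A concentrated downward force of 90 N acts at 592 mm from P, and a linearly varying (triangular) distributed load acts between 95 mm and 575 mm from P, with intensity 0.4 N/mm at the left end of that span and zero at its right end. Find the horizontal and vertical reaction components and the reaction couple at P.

Resultant of the triangular load: ½ × 0.4 × 480 = 96 N, acting at 255 mm from P (one-third of the span from the peak).
ΣF_x = 0: P_x = 0.
ΣF_y = 0: P_y − 90 − ½·0.4·480 = 0 → P_y = 186.0 N.
ΣM about P: M_P − 90·592 − (½·0.4·480)·255 = 0 → M_P = 77760 N·mm.

P_x = 0, P_y = 186.0 N, M_P = 77760 N·mm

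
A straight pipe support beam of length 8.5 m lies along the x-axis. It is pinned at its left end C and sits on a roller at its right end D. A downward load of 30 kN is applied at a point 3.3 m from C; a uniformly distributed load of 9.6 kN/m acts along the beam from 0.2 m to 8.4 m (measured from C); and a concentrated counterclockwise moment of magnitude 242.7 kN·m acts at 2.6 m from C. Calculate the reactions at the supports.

C_x = 0, C_y = 85.80 kN, D_y = 22.92 kN

Resultant of the distributed load: 9.6 × 8.2 = 78.72 kN at 4.3 m from C.
Moments about C: D_y·8.5 − 30·3.3 − (9.6·8.2)·4.3 + 242.7 = 0 → D_y = 194.796/8.5 = 22.9172 ≈ 22.92 kN.
ΣF_y = 0: C_y + 22.9172 − 30 − 9.6·8.2 = 0 → C_y = 85.80 kN.
ΣF_x = 0: no horizontal applied forces, so C_x = 0.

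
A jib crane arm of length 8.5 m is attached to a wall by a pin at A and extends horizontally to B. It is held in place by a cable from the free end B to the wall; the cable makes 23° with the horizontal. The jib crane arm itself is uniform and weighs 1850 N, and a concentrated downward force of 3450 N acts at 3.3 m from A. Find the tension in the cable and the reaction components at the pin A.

ΣM about A: T·sin23°·8.5 − 1850·4.25 − 3450·3.3 = 0 → T = 19247.5/(8.5·0.390731) = 5795.32 ≈ 5795 N.
ΣF_x = 0: A_x − T·cos23° = 0 → A_x = 5795.32 × 0.920505 = 5335 N.
ΣF_y = 0: A_y + T·sin23° − 1850 − 3450 = 0 → A_y = 5300 − 5795.32 × 0.390731 = 3036 N.

T = 5795 N, A_x = 5335 N, A_y = 3036 N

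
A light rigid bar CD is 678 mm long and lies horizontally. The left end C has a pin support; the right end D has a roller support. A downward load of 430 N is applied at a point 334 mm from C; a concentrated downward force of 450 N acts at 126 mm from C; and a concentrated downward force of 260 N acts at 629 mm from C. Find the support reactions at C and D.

Moments about C: D_y·678 − 430·334 − 450·126 − 260·629 = 0 → D_y = 363860/678 = 536.667 ≈ 536.7 N.
ΣF_y = 0: C_y + 536.667 − 430 − 450 − 260 = 0 → C_y = 603.3 N.
ΣF_x = 0: no horizontal applied forces, so C_x = 0.

C_x = 0, C_y = 603.3 N, D_y = 536.7 N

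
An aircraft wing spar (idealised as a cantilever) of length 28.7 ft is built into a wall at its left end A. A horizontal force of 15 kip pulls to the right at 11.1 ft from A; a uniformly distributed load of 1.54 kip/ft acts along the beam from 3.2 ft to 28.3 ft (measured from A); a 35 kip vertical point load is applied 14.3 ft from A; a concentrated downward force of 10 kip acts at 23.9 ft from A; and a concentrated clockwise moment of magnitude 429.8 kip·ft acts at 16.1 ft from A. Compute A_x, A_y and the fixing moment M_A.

Resultant of the distributed load: 1.54 × 25.1 = 38.654 kip at 15.75 ft from A.
ΣF_x = 0: A_x + 15 = 0 → A_x = -15.00 kip.
ΣF_y = 0: A_y − 1.54·25.1 − 35 − 10 = 0 → A_y = 83.65 kip.
ΣM about A: M_A − (1.54·25.1)·15.75 − 35·14.3 − 10·23.9 − 429.8 = 0 → M_A = 1778 kip·ft.

A_x = -15.00 kip, A_y = 83.65 kip, M_A = 1778 kip·ft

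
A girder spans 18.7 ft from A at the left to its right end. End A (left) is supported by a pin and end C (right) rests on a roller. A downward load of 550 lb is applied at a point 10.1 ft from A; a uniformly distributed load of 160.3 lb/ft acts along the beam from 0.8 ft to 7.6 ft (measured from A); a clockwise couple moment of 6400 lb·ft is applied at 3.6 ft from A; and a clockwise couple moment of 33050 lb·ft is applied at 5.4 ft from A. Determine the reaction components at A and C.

A_x = 0, A_y = -1011 lb, C_y = 2652 lb

Resultant of the distributed load: 160.3 × 6.8 = 1090.04 lb at 4.2 ft from A.
Taking moments about A: C_y·18.7 − 550·10.1 − (160.3·6.8)·4.2 − 6400 − 33050 = 0 → C_y = 49583.168/18.7 = 2651.51 ≈ 2652 lb.
ΣF_y = 0: A_y + 2651.51 − 550 − 160.3·6.8 = 0 → A_y = -1011 lb.
ΣF_x = 0: no horizontal applied forces, so A_x = 0.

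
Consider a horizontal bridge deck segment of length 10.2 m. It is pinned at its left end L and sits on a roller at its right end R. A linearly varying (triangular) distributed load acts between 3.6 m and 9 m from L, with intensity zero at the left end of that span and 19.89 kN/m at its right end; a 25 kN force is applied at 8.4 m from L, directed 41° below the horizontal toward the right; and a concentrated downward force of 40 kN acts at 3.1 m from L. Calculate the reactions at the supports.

Resultant of the triangular load: ½ × 19.89 × 5.4 = 53.703 kN, acting at 7.2 m from L (one-third of the span from the peak).
Taking moments about L: R_y·10.2 − (½·19.89·5.4)·7.2 − 25·sin41°·8.4 − 40·3.1 = 0 → R_y = 648.434/10.2 = 63.572 ≈ 63.57 kN.
ΣF_y = 0: L_y + 63.572 − ½·19.89·5.4 − 25·sin41° − 40 = 0 → L_y = 46.53 kN.
ΣF_x = 0: L_x + 25·cos41° = 0 → L_x = -18.87 kN.

L_x = -18.87 kN, L_y = 46.53 kN, R_y = 63.57 kN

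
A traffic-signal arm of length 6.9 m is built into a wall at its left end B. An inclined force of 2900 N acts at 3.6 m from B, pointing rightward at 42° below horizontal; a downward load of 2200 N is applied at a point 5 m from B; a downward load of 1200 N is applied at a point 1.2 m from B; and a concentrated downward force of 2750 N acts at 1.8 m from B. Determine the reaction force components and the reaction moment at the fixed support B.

ΣF_x = 0: B_x + 2900·cos42° = 0 → B_x = -2155 N.
ΣF_y = 0: B_y − 2900·sin42° − 2200 − 1200 − 2750 = 0 → B_y = 8090 N.
ΣM about B: M_B − 2900·sin42°·3.6 − 2200·5 − 1200·1.2 − 2750·1.8 = 0 → M_B = 24380 N·m.

B_x = -2155 N, B_y = 8090 N, M_B = 24380 N·m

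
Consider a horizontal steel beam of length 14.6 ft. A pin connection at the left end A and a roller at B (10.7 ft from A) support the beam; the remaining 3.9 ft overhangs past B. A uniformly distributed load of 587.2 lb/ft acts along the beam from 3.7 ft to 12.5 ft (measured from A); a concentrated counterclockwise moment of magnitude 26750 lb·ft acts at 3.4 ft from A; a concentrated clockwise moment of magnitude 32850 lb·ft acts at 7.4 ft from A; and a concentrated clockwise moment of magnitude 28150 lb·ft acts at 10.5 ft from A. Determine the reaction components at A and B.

Resultant of the distributed load: 587.2 × 8.8 = 5167.36 lb at 8.1 ft from A.
ΣM about A: B_y·10.7 − (587.2·8.8)·8.1 + 26750 − 32850 − 28150 = 0 → B_y = 76105.616/10.7 = 7112.67 ≈ 7113 lb.
ΣF_y = 0: A_y + 7112.67 − 587.2·8.8 = 0 → A_y = -1945 lb.
ΣF_x = 0: no horizontal applied forces, so A_x = 0.

A_x = 0, A_y = -1945 lb, B_y = 7113 lb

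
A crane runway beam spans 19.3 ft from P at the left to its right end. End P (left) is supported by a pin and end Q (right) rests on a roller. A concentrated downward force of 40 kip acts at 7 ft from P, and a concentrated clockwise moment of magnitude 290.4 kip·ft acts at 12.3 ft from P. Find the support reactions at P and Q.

Moments about P: Q_y·19.3 − 40·7 − 290.4 = 0 → Q_y = 570.4/19.3 = 29.5544 ≈ 29.55 kip.
ΣF_y = 0: P_y + 29.5544 − 40 = 0 → P_y = 10.45 kip.
ΣF_x = 0: no horizontal applied forces, so P_x = 0.

P_x = 0, P_y = 10.45 kip, Q_y = 29.55 kip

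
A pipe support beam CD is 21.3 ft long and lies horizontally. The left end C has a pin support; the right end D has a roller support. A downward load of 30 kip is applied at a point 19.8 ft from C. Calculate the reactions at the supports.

C_x = 0, C_y = 2.113 kip, D_y = 27.89 kip

Taking moments about C: D_y·21.3 − 30·19.8 = 0 → D_y = 594/21.3 = 27.8873 ≈ 27.89 kip.
ΣF_y = 0: C_y + 27.8873 − 30 = 0 → C_y = 2.113 kip.
ΣF_x = 0: no horizontal applied forces, so C_x = 0.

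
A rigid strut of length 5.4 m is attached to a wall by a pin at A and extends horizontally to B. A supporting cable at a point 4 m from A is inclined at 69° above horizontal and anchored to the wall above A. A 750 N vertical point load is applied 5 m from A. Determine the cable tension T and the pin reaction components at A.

ΣM about A: T·sin69°·4 − 750·5 = 0 → T = 3750/(4·0.93358) = 1004.2 ≈ 1004 N.
ΣF_x = 0: A_x − T·cos69° = 0 → A_x = 1004.2 × 0.358368 = 359.9 N.
ΣF_y = 0: A_y + T·sin69° − 750 = 0 → A_y = 750 − 1004.2 × 0.93358 = -187.5 N.

T = 1004 N, A_x = 359.9 N, A_y = -187.5 N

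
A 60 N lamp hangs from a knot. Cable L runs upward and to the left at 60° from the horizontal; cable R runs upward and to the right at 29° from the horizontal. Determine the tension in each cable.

T_L = 52.49 N, T_R = 30.00 N

ΣF_x = 0: −T_L·cos60° + T_R·cos29° = 0 → T_R = 0.571677·T_L.
ΣF_y = 0: T_L·sin60° + T_R·sin29° = 60.
Substitute: T_L·(0.866025 + 0.571677·0.48481) = 60 → T_L = 52.4852 ≈ 52.49 N.
Then T_R = 0.571677 × 52.4852 = 30.00 N.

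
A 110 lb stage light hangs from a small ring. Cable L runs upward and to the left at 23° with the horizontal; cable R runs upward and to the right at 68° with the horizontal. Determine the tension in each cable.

T_L = 41.21 lb, T_R = 101.3 lb

ΣF_x = 0: −T_L·cos23° + T_R·cos68° = 0 → T_R = 2.45726·T_L.
ΣF_y = 0: T_L·sin23° + T_R·sin68° = 110.
Substitute: T_L·(0.390731 + 2.45726·0.927184) = 110 → T_L = 41.213 ≈ 41.21 lb.
Then T_R = 2.45726 × 41.213 = 101.3 lb.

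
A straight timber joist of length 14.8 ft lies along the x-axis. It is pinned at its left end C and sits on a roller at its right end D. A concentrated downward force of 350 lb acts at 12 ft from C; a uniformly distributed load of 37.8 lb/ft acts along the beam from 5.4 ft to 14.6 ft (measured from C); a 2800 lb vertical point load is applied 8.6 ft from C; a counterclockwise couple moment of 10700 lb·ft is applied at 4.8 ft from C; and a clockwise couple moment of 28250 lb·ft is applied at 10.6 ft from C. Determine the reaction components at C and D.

C_x = 0, C_y = 166.2 lb, D_y = 3332 lb

Resultant of the distributed load: 37.8 × 9.2 = 347.76 lb at 10 ft from C.
Moments about C: D_y·14.8 − 350·12 − (37.8·9.2)·10 − 2800·8.6 + 10700 − 28250 = 0 → D_y = 49307.6/14.8 = 3331.59 ≈ 3332 lb.
ΣF_y = 0: C_y + 3331.59 − 350 − 37.8·9.2 − 2800 = 0 → C_y = 166.2 lb.
ΣF_x = 0: no horizontal applied forces, so C_x = 0.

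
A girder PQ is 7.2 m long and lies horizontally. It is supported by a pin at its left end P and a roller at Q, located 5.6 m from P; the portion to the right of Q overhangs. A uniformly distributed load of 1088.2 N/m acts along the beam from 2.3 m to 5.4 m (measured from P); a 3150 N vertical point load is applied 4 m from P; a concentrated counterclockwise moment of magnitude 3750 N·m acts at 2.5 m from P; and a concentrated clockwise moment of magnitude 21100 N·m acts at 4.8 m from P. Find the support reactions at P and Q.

Resultant of the distributed load: 1088.2 × 3.1 = 3373.42 N at 3.85 m from P.
ΣM about P: Q_y·5.6 − (1088.2·3.1)·3.85 − 3150·4 + 3750 − 21100 = 0 → Q_y = 42937.667/5.6 = 7667.44 ≈ 7667 N.
ΣF_y = 0: P_y + 7667.44 − 1088.2·3.1 − 3150 = 0 → P_y = -1144 N.
ΣF_x = 0: no horizontal applied forces, so P_x = 0.

P_x = 0, P_y = -1144 N, Q_y = 7667 N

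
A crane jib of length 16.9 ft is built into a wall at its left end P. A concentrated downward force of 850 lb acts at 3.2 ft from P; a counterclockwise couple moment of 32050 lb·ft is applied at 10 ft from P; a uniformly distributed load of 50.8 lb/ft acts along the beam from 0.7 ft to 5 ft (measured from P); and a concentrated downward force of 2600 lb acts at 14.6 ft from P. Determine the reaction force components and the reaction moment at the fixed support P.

Resultant of the distributed load: 50.8 × 4.3 = 218.44 lb at 2.85 ft from P.
ΣF_x = 0: P_x = 0.
ΣF_y = 0: P_y − 850 − 50.8·4.3 − 2600 = 0 → P_y = 3668 lb.
ΣM about P: M_P − 850·3.2 + 32050 − (50.8·4.3)·2.85 − 2600·14.6 = 0 → M_P = 9253 lb·ft.

P_x = 0, P_y = 3668 lb, M_P = 9253 lb·ft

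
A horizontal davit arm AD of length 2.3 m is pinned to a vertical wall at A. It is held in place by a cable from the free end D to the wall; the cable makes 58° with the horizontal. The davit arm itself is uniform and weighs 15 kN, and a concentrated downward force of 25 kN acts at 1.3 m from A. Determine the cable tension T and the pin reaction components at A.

ΣM about A: T·sin58°·2.3 − 15·1.15 − 25·1.3 = 0 → T = 49.75/(2.3·0.848048) = 25.5061 ≈ 25.51 kN.
ΣF_x = 0: A_x − T·cos58° = 0 → A_x = 25.5061 × 0.529919 = 13.52 kN.
ΣF_y = 0: A_y + T·sin58° − 15 − 25 = 0 → A_y = 40 − 25.5061 × 0.848048 = 18.37 kN.

T = 25.51 kN, A_x = 13.52 kN, A_y = 18.37 kN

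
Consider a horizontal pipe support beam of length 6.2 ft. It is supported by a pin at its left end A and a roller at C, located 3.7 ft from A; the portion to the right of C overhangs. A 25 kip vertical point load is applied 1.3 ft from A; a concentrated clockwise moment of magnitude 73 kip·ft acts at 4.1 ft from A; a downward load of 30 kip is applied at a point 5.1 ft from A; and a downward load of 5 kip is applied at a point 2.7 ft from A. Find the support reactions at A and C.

Moments about A: C_y·3.7 − 25·1.3 − 73 − 30·5.1 − 5·2.7 = 0 → C_y = 272/3.7 = 73.5135 ≈ 73.51 kip.
ΣF_y = 0: A_y + 73.5135 − 25 − 30 − 5 = 0 → A_y = -13.51 kip.
ΣF_x = 0: no horizontal applied forces, so A_x = 0.

A_x = 0, A_y = -13.51 kip, C_y = 73.51 kip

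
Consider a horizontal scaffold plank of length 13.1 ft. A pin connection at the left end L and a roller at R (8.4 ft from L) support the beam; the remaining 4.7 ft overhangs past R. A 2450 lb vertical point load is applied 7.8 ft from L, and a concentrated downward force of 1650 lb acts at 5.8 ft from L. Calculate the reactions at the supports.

ΣM about L: R_y·8.4 − 2450·7.8 − 1650·5.8 = 0 → R_y = 28680/8.4 = 3414.29 ≈ 3414 lb.
ΣF_y = 0: L_y + 3414.29 − 2450 − 1650 = 0 → L_y = 685.7 lb.
ΣF_x = 0: no horizontal applied forces, so L_x = 0.

L_x = 0, L_y = 685.7 lb, R_y = 3414 lb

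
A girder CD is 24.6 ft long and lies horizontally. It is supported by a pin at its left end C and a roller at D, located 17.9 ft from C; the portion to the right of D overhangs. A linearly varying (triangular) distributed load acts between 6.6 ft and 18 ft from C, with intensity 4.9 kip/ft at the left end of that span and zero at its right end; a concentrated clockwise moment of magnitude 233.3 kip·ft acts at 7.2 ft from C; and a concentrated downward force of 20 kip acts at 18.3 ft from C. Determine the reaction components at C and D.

Resultant of the triangular load: ½ × 4.9 × 11.4 = 27.93 kip, acting at 10.4 ft from C (one-third of the span from the peak).
ΣM about C: D_y·17.9 − (½·4.9·11.4)·10.4 − 233.3 − 20·18.3 = 0 → D_y = 889.772/17.9 = 49.7079 ≈ 49.71 kip.
ΣF_y = 0: C_y + 49.7079 − ½·4.9·11.4 − 20 = 0 → C_y = -1.778 kip.
ΣF_x = 0: no horizontal applied forces, so C_x = 0.

C_x = 0, C_y = -1.778 kip, D_y = 49.71 kip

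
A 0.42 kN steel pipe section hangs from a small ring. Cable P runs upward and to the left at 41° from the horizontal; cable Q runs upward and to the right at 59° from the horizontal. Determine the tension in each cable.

T_P = 0.2197 kN, T_Q = 0.3219 kN

ΣF_x = 0: −T_P·cos41° + T_Q·cos59° = 0 → T_Q = 1.46535·T_P.
ΣF_y = 0: T_P·sin41° + T_Q·sin59° = 0.42.
Substitute: T_P·(0.656059 + 1.46535·0.857167) = 0.42 → T_P = 0.219653 ≈ 0.2197 kN.
Then T_Q = 1.46535 × 0.219653 = 0.3219 kN.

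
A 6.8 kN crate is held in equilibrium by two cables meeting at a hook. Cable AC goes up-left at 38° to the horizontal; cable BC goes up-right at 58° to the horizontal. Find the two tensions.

T_AC = 3.623 kN, T_BC = 5.388 kN

ΣF_x = 0: −T_AC·cos38° + T_BC·cos58° = 0 → T_BC = 1.48704·T_AC.
ΣF_y = 0: T_AC·sin38° + T_BC·sin58° = 6.8.
Substitute: T_AC·(0.615661 + 1.48704·0.848048) = 6.8 → T_AC = 3.6233 ≈ 3.623 kN.
Then T_BC = 1.48704 × 3.6233 = 5.388 kN.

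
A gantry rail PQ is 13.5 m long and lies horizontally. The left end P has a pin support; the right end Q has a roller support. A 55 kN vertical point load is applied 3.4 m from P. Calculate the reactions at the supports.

P_x = 0, P_y = 41.15 kN, Q_y = 13.85 kN

ΣM about P: Q_y·13.5 − 55·3.4 = 0 → Q_y = 187/13.5 = 13.8519 ≈ 13.85 kN.
ΣF_y = 0: P_y + 13.8519 − 55 = 0 → P_y = 41.15 kN.
ΣF_x = 0: no horizontal applied forces, so P_x = 0.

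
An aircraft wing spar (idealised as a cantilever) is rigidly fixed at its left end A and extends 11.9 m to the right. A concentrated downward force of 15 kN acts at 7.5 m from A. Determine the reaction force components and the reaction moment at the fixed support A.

A_x = 0, A_y = 15.00 kN, M_A = 112.5 kN·m

ΣF_x = 0: A_x = 0.
ΣF_y = 0: A_y − 15 = 0 → A_y = 15.00 kN.
ΣM about A: M_A − 15·7.5 = 0 → M_A = 112.5 kN·m.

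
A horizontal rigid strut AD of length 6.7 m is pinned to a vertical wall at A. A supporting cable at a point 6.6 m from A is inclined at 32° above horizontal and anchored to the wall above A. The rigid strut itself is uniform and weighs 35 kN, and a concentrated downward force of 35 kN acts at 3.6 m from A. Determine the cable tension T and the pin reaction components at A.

T = 69.55 kN, A_x = 58.98 kN, A_y = 33.14 kN

ΣM about A: T·sin32°·6.6 − 35·3.35 − 35·3.6 = 0 → T = 243.25/(6.6·0.529919) = 69.5504 ≈ 69.55 kN.
ΣF_x = 0: A_x − T·cos32° = 0 → A_x = 69.5504 × 0.848048 = 58.98 kN.
ΣF_y = 0: A_y + T·sin32° − 35 − 35 = 0 → A_y = 70 − 69.5504 × 0.529919 = 33.14 kN.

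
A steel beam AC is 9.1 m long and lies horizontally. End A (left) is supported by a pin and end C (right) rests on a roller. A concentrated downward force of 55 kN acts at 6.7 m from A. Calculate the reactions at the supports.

Moments about A: C_y·9.1 − 55·6.7 = 0 → C_y = 368.5/9.1 = 40.4945 ≈ 40.49 kN.
ΣF_y = 0: A_y + 40.4945 − 55 = 0 → A_y = 14.51 kN.
ΣF_x = 0: no horizontal applied forces, so A_x = 0.

A_x = 0, A_y = 14.51 kN, C_y = 40.49 kN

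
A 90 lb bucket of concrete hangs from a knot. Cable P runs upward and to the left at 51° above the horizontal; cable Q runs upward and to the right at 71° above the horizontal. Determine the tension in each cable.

T_P = 34.55 lb, T_Q = 66.79 lb

ΣF_x = 0: −T_P·cos51° + T_Q·cos71° = 0 → T_Q = 1.93299·T_P.
ΣF_y = 0: T_P·sin51° + T_Q·sin71° = 90.
Substitute: T_P·(0.777146 + 1.93299·0.945519) = 90 → T_P = 34.5513 ≈ 34.55 lb.
Then T_Q = 1.93299 × 34.5513 = 66.79 lb.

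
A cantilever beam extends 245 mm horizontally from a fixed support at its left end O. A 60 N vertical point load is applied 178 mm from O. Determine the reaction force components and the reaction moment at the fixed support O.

O_x = 0, O_y = 60.00 N, M_O = 10680 N·mm

ΣF_x = 0: O_x = 0.
ΣF_y = 0: O_y − 60 = 0 → O_y = 60.00 N.
ΣM about O: M_O − 60·178 = 0 → M_O = 10680 N·mm.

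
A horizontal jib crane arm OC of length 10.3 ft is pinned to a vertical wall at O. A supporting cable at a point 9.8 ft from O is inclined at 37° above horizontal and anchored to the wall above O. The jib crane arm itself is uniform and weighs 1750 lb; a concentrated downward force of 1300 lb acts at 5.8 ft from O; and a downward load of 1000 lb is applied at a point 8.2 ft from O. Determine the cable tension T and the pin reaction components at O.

T = 4197 lb, O_x = 3352 lb, O_y = 1524 lb

ΣM about O: T·sin37°·9.8 − 1750·5.15 − 1300·5.8 − 1000·8.2 = 0 → T = 24752.5/(9.8·0.601815) = 4196.91 ≈ 4197 lb.
ΣF_x = 0: O_x − T·cos37° = 0 → O_x = 4196.91 × 0.798636 = 3352 lb.
ΣF_y = 0: O_y + T·sin37° − 1750 − 1300 − 1000 = 0 → O_y = 4050 − 4196.91 × 0.601815 = 1524 lb.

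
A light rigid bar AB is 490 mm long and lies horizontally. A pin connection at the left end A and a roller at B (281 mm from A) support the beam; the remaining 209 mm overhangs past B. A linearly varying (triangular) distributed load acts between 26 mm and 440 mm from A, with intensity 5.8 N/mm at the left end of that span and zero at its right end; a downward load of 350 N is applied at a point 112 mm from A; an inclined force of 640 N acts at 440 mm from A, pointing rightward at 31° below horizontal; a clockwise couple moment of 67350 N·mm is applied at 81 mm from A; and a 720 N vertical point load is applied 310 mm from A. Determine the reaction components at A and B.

A_x = -548.6 N, A_y = 209.9 N, B_y = 2390 N

Resultant of the triangular load: ½ × 5.8 × 414 = 1200.6 N, acting at 164 mm from A (one-third of the span from the peak).
ΣM about A: B_y·281 − (½·5.8·414)·164 − 350·112 − 640·sin31°·440 − 67350 − 720·310 = 0 → B_y = 671683/281 = 2390.33 ≈ 2390 N.
ΣF_y = 0: A_y + 2390.33 − ½·5.8·414 − 350 − 640·sin31° − 720 = 0 → A_y = 209.9 N.
ΣF_x = 0: A_x + 640·cos31° = 0 → A_x = -548.6 N.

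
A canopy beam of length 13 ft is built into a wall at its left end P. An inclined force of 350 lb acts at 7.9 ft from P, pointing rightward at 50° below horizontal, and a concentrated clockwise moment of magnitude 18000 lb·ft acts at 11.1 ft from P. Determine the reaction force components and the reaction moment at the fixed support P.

ΣF_x = 0: P_x + 350·cos50° = 0 → P_x = -225.0 lb.
ΣF_y = 0: P_y − 350·sin50° = 0 → P_y = 268.1 lb.
ΣM about P: M_P − 350·sin50°·7.9 − 18000 = 0 → M_P = 20120 lb·ft.

P_x = -225.0 lb, P_y = 268.1 lb, M_P = 20120 lb·ft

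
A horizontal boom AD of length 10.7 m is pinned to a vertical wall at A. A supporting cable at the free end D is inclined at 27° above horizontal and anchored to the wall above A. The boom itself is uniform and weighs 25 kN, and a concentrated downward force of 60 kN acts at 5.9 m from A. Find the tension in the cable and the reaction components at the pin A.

ΣM about A: T·sin27°·10.7 − 25·5.35 − 60·5.9 = 0 → T = 487.75/(10.7·0.45399) = 100.408 ≈ 100.4 kN.
ΣF_x = 0: A_x − T·cos27° = 0 → A_x = 100.408 × 0.891007 = 89.46 kN.
ΣF_y = 0: A_y + T·sin27° − 25 − 60 = 0 → A_y = 85 − 100.408 × 0.45399 = 39.42 kN.

T = 100.4 kN, A_x = 89.46 kN, A_y = 39.42 kN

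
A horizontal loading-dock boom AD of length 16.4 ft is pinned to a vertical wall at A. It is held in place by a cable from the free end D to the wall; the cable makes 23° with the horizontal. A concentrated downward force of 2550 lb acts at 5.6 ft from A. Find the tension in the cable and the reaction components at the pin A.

T = 2228 lb, A_x = 2051 lb, A_y = 1679 lb

ΣM about A: T·sin23°·16.4 − 2550·5.6 = 0 → T = 14280/(16.4·0.390731) = 2228.47 ≈ 2228 lb.
ΣF_x = 0: A_x − T·cos23° = 0 → A_x = 2228.47 × 0.920505 = 2051 lb.
ΣF_y = 0: A_y + T·sin23° − 2550 = 0 → A_y = 2550 − 2228.47 × 0.390731 = 1679 lb.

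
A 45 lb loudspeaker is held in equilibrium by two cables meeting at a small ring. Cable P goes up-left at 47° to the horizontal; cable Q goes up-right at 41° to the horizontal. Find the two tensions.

T_P = 33.98 lb, T_Q = 30.71 lb

ΣF_x = 0: −T_P·cos47° + T_Q·cos41° = 0 → T_Q = 0.903657·T_P.
ΣF_y = 0: T_P·sin47° + T_Q·sin41° = 45.
Substitute: T_P·(0.731354 + 0.903657·0.656059) = 45 → T_P = 33.9826 ≈ 33.98 lb.
Then T_Q = 0.903657 × 33.9826 = 30.71 lb.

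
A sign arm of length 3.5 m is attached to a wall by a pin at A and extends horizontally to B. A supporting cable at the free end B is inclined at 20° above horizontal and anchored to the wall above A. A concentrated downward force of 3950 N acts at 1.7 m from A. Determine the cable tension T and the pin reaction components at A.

T = 5610 N, A_x = 5271 N, A_y = 2031 N

ΣM about A: T·sin20°·3.5 − 3950·1.7 = 0 → T = 6715/(3.5·0.34202) = 5609.53 ≈ 5610 N.
ΣF_x = 0: A_x − T·cos20° = 0 → A_x = 5609.53 × 0.939693 = 5271 N.
ΣF_y = 0: A_y + T·sin20° − 3950 = 0 → A_y = 3950 − 5609.53 × 0.34202 = 2031 N.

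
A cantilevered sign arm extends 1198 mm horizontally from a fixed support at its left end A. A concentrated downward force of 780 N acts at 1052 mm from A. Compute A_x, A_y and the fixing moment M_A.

A_x = 0, A_y = 780.0 N, M_A = 820600 N·mm

ΣF_x = 0: A_x = 0.
ΣF_y = 0: A_y − 780 = 0 → A_y = 780.0 N.
ΣM about A: M_A − 780·1052 = 0 → M_A = 820600 N·mm.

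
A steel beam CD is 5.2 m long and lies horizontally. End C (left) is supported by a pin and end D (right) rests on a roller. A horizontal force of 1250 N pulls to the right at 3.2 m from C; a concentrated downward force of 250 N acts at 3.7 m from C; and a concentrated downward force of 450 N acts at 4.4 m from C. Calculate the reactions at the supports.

ΣM about C: D_y·5.2 − 250·3.7 − 450·4.4 = 0 → D_y = 2905/5.2 = 558.654 ≈ 558.7 N.
ΣF_y = 0: C_y + 558.654 − 250 − 450 = 0 → C_y = 141.3 N.
ΣF_x = 0: C_x + 1250 = 0 → C_x = -1250 N.

C_x = -1250 N, C_y = 141.3 N, D_y = 558.7 N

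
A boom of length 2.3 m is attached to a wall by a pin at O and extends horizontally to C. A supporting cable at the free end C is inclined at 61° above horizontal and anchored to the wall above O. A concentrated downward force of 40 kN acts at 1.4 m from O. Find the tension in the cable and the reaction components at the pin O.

ΣM about O: T·sin61°·2.3 − 40·1.4 = 0 → T = 56/(2.3·0.87462) = 27.8382 ≈ 27.84 kN.
ΣF_x = 0: O_x − T·cos61° = 0 → O_x = 27.8382 × 0.48481 = 13.50 kN.
ΣF_y = 0: O_y + T·sin61° − 40 = 0 → O_y = 40 − 27.8382 × 0.87462 = 15.65 kN.

T = 27.84 kN, O_x = 13.50 kN, O_y = 15.65 kN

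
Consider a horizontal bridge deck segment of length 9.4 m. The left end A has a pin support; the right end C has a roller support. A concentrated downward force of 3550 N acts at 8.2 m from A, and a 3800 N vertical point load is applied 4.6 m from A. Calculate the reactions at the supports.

Taking moments about A: C_y·9.4 − 3550·8.2 − 3800·4.6 = 0 → C_y = 46590/9.4 = 4956.38 ≈ 4956 N.
ΣF_y = 0: A_y + 4956.38 − 3550 − 3800 = 0 → A_y = 2394 N.
ΣF_x = 0: no horizontal applied forces, so A_x = 0.

A_x = 0, A_y = 2394 N, C_y = 4956 N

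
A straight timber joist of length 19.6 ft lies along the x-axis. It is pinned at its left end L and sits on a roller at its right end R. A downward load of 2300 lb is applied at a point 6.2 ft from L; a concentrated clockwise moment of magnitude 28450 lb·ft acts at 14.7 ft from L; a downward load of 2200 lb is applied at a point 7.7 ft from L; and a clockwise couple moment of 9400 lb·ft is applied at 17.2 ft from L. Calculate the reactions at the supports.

L_x = 0, L_y = 977.0 lb, R_y = 3523 lb

ΣM about L: R_y·19.6 − 2300·6.2 − 28450 − 2200·7.7 − 9400 = 0 → R_y = 69050/19.6 = 3522.96 ≈ 3523 lb.
ΣF_y = 0: L_y + 3522.96 − 2300 − 2200 = 0 → L_y = 977.0 lb.
ΣF_x = 0: no horizontal applied forces, so L_x = 0.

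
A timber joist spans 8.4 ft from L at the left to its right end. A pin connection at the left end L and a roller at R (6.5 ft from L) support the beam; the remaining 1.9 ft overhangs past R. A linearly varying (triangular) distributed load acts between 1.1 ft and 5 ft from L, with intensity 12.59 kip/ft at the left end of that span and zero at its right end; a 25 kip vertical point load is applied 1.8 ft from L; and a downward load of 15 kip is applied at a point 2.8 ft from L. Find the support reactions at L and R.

L_x = 0, L_y = 42.10 kip, R_y = 22.45 kip

Resultant of the triangular load: ½ × 12.59 × 3.9 = 24.5505 kip, acting at 2.4 ft from L (one-third of the span from the peak).
ΣM about L: R_y·6.5 − (½·12.59·3.9)·2.4 − 25·1.8 − 15·2.8 = 0 → R_y = 145.9212/6.5 = 22.4494 ≈ 22.45 kip.
ΣF_y = 0: L_y + 22.4494 − ½·12.59·3.9 − 25 − 15 = 0 → L_y = 42.10 kip.
ΣF_x = 0: no horizontal applied forces, so L_x = 0.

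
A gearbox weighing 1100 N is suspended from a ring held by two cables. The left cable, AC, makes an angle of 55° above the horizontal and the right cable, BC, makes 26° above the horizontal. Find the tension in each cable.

ΣF_x = 0: −T_AC·cos55° + T_BC·cos26° = 0 → T_BC = 0.638162·T_AC.
ΣF_y = 0: T_AC·sin55° + T_BC·sin26° = 1100.
Substitute: T_AC·(0.819152 + 0.638162·0.438371) = 1100 → T_AC = 1001 N.
Then T_BC = 0.638162 × 1001 = 638.8 N.

T_AC = 1001 N, T_BC = 638.8 N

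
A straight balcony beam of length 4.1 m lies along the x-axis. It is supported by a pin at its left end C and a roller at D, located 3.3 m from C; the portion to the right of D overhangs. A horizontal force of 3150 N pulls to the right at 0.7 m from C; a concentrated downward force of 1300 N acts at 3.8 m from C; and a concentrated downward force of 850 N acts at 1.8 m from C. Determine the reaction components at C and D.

ΣM about C: D_y·3.3 − 1300·3.8 − 850·1.8 = 0 → D_y = 6470/3.3 = 1960.61 ≈ 1961 N.
ΣF_y = 0: C_y + 1960.61 − 1300 − 850 = 0 → C_y = 189.4 N.
ΣF_x = 0: C_x + 3150 = 0 → C_x = -3150 N.

C_x = -3150 N, C_y = 189.4 N, D_y = 1961 N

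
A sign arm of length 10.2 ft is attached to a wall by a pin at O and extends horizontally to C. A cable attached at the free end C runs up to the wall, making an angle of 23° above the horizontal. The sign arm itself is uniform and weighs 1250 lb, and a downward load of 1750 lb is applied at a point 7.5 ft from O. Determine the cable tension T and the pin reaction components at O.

T = 4893 lb, O_x = 4504 lb, O_y = 1088 lb

ΣM about O: T·sin23°·10.2 − 1250·5.1 − 1750·7.5 = 0 → T = 19500/(10.2·0.390731) = 4892.79 ≈ 4893 lb.
ΣF_x = 0: O_x − T·cos23° = 0 → O_x = 4892.79 × 0.920505 = 4504 lb.
ΣF_y = 0: O_y + T·sin23° − 1250 − 1750 = 0 → O_y = 3000 − 4892.79 × 0.390731 = 1088 lb.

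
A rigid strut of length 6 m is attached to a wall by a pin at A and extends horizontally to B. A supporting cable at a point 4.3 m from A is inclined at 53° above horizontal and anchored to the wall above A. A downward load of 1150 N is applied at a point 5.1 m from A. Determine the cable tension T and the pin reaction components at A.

T = 1708 N, A_x = 1028 N, A_y = -214.0 N

ΣM about A: T·sin53°·4.3 − 1150·5.1 = 0 → T = 5865/(4.3·0.798636) = 1707.85 ≈ 1708 N.
ΣF_x = 0: A_x − T·cos53° = 0 → A_x = 1707.85 × 0.601815 = 1028 N.
ΣF_y = 0: A_y + T·sin53° − 1150 = 0 → A_y = 1150 − 1707.85 × 0.798636 = -214.0 N.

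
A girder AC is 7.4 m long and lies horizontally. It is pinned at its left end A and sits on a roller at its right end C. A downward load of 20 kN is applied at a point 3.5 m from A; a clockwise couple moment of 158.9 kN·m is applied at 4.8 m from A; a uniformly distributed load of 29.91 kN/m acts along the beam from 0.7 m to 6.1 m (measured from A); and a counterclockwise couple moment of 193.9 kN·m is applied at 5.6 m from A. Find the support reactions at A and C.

Resultant of the distributed load: 29.91 × 5.4 = 161.514 kN at 3.4 m from A.
Taking moments about A: C_y·7.4 − 20·3.5 − 158.9 − (29.91·5.4)·3.4 + 193.9 = 0 → C_y = 584.1476/7.4 = 78.9389 ≈ 78.94 kN.
ΣF_y = 0: A_y + 78.9389 − 20 − 29.91·5.4 = 0 → A_y = 102.6 kN.
ΣF_x = 0: no horizontal applied forces, so A_x = 0.

A_x = 0, A_y = 102.6 kN, C_y = 78.94 kN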